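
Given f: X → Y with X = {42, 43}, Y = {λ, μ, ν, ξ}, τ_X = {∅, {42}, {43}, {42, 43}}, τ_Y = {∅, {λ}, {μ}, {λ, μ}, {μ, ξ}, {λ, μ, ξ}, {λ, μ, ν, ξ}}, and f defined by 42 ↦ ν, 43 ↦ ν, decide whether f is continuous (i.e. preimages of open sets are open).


f IS continuous.

Compute f^{-1}(U) for each U ∈ τ_Y:
  U = ∅: f^{-1}(U) = ∅ ∈ τ_X ✓.
  U = {λ}: f^{-1}(U) = ∅ ∈ τ_X ✓.
  U = {μ}: f^{-1}(U) = ∅ ∈ τ_X ✓.
  U = {λ, μ}: f^{-1}(U) = ∅ ∈ τ_X ✓.
  U = {μ, ξ}: f^{-1}(U) = ∅ ∈ τ_X ✓.
  U = {λ, μ, ξ}: f^{-1}(U) = ∅ ∈ τ_X ✓.
  U = {λ, μ, ν, ξ}: f^{-1}(U) = {42, 43} ∈ τ_X ✓.
Every preimage lies in τ_X, so f IS continuous.


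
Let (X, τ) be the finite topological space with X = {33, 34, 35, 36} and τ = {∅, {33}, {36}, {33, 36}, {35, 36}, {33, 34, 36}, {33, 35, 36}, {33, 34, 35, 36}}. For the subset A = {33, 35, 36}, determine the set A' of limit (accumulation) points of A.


A' = {34, 35}

For each x ∈ X, list the open sets U ∈ τ with x ∈ U, then check whether U ∩ (A ∖ {x}) ≠ ∅ for every such U.
  x = 33: open {33} ∋ x has {33} ∩ (A ∖ {33}) = ∅, so x is NOT a limit point.
  x = 34: opens ∋ x are {33, 34, 36}, {33, 34, 35, 36}; each meets A ∖ {34}, so x IS a limit point.
  x = 35: opens ∋ x are {35, 36}, {33, 35, 36}, {33, 34, 35, 36}; each meets A ∖ {35}, so x IS a limit point.
  x = 36: open {36} ∋ x has {36} ∩ (A ∖ {36}) = ∅, so x is NOT a limit point.
Collecting: A' = {34, 35}.


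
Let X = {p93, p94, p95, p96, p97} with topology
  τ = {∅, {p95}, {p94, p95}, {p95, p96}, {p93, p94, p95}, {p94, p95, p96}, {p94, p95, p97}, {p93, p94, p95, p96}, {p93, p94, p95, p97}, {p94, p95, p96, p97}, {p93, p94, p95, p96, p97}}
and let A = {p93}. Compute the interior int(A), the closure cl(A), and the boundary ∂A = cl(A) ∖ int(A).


int(A) = ∅, cl(A) = {p93}, ∂A = {p93}.

Closed sets in (X, τ) are complements of opens:
  closed(X, τ) = {∅, {p93}, {p96}, {p97}, {p93, p96}, {p93, p97}, {p96, p97}, {p93, p94, p97}, {p93, p96, p97}, {p93, p94, p96, p97}, {p93, p94, p95, p96, p97}}.
int(A) = ⋃ {U ∈ τ : U ⊆ A}. Opens contained in A: ∅.
Taking the union of these: int(A) = ∅.
cl(A) = ⋂ {C closed : A ⊆ C}. Closed sets containing A: {p93}, {p93, p96}, {p93, p97}, {p93, p94, p97}, {p93, p96, p97}, {p93, p94, p96, p97}, {p93, p94, p95, p96, p97}.
Intersecting these: cl(A) = {p93}.
∂A = cl(A) ∖ int(A) = {p93} ∖ ∅ = {p93}.


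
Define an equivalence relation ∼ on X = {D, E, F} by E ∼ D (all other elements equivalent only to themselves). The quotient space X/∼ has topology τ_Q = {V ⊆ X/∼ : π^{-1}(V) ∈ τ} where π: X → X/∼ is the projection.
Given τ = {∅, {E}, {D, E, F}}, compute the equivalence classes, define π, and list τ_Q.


X/∼ = {[D=E], [F]}; |τ_Q| = 2.

Equivalence classes: [D=E], [F].
Quotient map π: X → X/∼ sends D ↦ [D=E], E ↦ [D=E], F ↦ [F].
For each subset V ⊆ X/∼, compute π^{-1}(V) ⊆ X and check whether π^{-1}(V) ∈ τ. V is open in τ_Q iff π^{-1}(V) ∈ τ.
  V = {}: π^{-1}(V) = ∅ ∈ τ ✓.
  V = {[D=E]}: π^{-1}(V) = {D, E} ∉ τ ✗.
  V = {[F]}: π^{-1}(V) = {F} ∉ τ ✗.
  V = {[D=E], [F]}: π^{-1}(V) = {D, E, F} ∈ τ ✓.
Open sets in the quotient: τ_Q = {{}, {[D=E], [F]}} (2 elements).


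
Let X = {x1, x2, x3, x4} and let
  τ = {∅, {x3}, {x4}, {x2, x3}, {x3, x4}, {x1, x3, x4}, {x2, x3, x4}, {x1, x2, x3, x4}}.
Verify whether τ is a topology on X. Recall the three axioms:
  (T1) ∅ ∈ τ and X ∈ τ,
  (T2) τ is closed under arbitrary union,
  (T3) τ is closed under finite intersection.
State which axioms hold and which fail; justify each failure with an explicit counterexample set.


τ IS a topology on X.

Axiom (T1): ∅ ∈ τ? Yes; X ∈ τ? Yes.
Axiom (T2/T3): check pairwise unions and intersections of members of τ.
All pairwise intersections and unions checked — each lies in τ. Therefore τ satisfies (T1), (T2), (T3): it IS a topology on X.


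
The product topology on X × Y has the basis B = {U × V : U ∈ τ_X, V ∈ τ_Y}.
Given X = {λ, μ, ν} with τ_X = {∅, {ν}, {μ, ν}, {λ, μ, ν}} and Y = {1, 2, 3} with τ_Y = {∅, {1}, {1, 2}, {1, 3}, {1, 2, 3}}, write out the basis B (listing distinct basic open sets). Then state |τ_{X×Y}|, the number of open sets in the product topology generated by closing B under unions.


Basis B = {∅ × ∅, {ν} × {1}, {μ, ν} × {1}, {ν} × {1, 2}, {ν} × {1, 3}, {λ, μ, ν} × {1}, {ν} × {1, 2, 3}, {μ, ν} × {1, 2}, {μ, ν} × {1, 3}, {λ, μ, ν} × {1, 2}, {λ, μ, ν} × {1, 3}, {μ, ν} × {1, 2, 3}, {λ, μ, ν} × {1, 2, 3}}; |τ_{X×Y}| = 30.

Enumerate products U × V with U ∈ τ_X, V ∈ τ_Y (deduplicated):
  ∅ × ∅ = {} (∅)
  {ν} × {1} = {(ν,1)}
  {μ, ν} × {1} = {(μ,1), (ν,1)}
  {ν} × {1, 2} = {(ν,1), (ν,2)}
  {ν} × {1, 3} = {(ν,1), (ν,3)}
  {λ, μ, ν} × {1} = {(λ,1), (μ,1), (ν,1)}
  {ν} × {1, 2, 3} = {(ν,1), (ν,2), (ν,3)}
  {μ, ν} × {1, 2} = {(μ,1), (μ,2), (ν,1), (ν,2)}
  {μ, ν} × {1, 3} = {(μ,1), (μ,3), (ν,1), (ν,3)}
  {λ, μ, ν} × {1, 2} = {(λ,1), (λ,2), (μ,1), (μ,2), (ν,1), (ν,2)}
  {λ, μ, ν} × {1, 3} = {(λ,1), (λ,3), (μ,1), (μ,3), (ν,1), (ν,3)}
  {μ, ν} × {1, 2, 3} = {(μ,1), (μ,2), (μ,3), (ν,1), (ν,2), (ν,3)}
  {λ, μ, ν} × {1, 2, 3} = {(λ,1), (λ,2), (λ,3), (μ,1), (μ,2), (μ,3), (ν,1), (ν,2), (ν,3)}
These 13 distinct sets form the basis B.
Close under arbitrary unions to get τ_{X×Y}; counting gives |τ_{X×Y}| = 30.


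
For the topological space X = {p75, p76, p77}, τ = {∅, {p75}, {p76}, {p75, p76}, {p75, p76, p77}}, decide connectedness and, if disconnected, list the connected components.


(X, τ) is connected.

Find clopen sets (U ∈ τ with X ∖ U ∈ τ):
  U = ∅, X ∖ U = {p75, p76, p77} — both open, so U is clopen.
  U = {p75, p76, p77}, X ∖ U = ∅ — both open, so U is clopen.
Only trivial clopens (∅ and X) exist, so (X, τ) is connected.
Compute connected components by grouping points that agree on all clopens:
  component: {p75, p76, p77}


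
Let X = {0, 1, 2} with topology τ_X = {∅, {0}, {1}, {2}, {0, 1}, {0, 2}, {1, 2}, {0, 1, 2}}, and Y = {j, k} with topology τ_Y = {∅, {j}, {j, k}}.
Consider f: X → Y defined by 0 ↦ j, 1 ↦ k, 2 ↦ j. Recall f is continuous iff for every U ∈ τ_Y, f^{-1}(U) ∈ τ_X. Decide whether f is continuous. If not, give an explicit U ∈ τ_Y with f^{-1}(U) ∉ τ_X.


f IS continuous.

Compute f^{-1}(U) for each U ∈ τ_Y:
  U = ∅: f^{-1}(U) = ∅ ∈ τ_X ✓.
  U = {j}: f^{-1}(U) = {0, 2} ∈ τ_X ✓.
  U = {j, k}: f^{-1}(U) = {0, 1, 2} ∈ τ_X ✓.
Every preimage lies in τ_X, so f IS continuous.


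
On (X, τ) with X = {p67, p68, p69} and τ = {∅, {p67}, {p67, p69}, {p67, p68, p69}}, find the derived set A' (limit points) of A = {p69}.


A' = {p68}

For each x ∈ X, list the open sets U ∈ τ with x ∈ U, then check whether U ∩ (A ∖ {x}) ≠ ∅ for every such U.
  x = p67: open {p67} ∋ x has {p67} ∩ (A ∖ {p67}) = ∅, so x is NOT a limit point.
  x = p68: opens ∋ x are {p67, p68, p69}; each meets A ∖ {p68}, so x IS a limit point.
  x = p69: open {p67, p69} ∋ x has {p67, p69} ∩ (A ∖ {p69}) = ∅, so x is NOT a limit point.
Collecting: A' = {p68}.


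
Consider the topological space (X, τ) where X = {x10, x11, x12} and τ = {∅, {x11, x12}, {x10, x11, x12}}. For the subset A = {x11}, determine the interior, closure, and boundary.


int(A) = ∅, cl(A) = {x10, x11, x12}, ∂A = {x10, x11, x12}.

Closed sets in (X, τ) are complements of opens:
  closed(X, τ) = {∅, {x10}, {x10, x11, x12}}.
int(A) = ⋃ {U ∈ τ : U ⊆ A}. Opens contained in A: ∅.
Taking the union of these: int(A) = ∅.
cl(A) = ⋂ {C closed : A ⊆ C}. Closed sets containing A: {x10, x11, x12}.
Intersecting these: cl(A) = {x10, x11, x12}.
∂A = cl(A) ∖ int(A) = {x10, x11, x12} ∖ ∅ = {x10, x11, x12}.


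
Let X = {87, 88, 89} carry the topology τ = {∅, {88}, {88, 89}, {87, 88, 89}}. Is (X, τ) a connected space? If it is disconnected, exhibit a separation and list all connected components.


(X, τ) is connected.

Find clopen sets (U ∈ τ with X ∖ U ∈ τ):
  U = ∅, X ∖ U = {87, 88, 89} — both open, so U is clopen.
  U = {87, 88, 89}, X ∖ U = ∅ — both open, so U is clopen.
Only trivial clopens (∅ and X) exist, so (X, τ) is connected.
Compute connected components by grouping points that agree on all clopens:
  component: {87, 88, 89}


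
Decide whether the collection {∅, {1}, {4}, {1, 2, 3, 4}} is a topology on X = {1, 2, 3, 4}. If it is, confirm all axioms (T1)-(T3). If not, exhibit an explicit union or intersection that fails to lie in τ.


τ is NOT a topology on X.

Axiom (T1): ∅ ∈ τ? Yes; X ∈ τ? Yes.
Axiom (T2/T3): check pairwise unions and intersections of members of τ.
Counterexample for (T2): {1} ∪ {4} = {1, 4} ∉ τ. Therefore τ is NOT a topology.


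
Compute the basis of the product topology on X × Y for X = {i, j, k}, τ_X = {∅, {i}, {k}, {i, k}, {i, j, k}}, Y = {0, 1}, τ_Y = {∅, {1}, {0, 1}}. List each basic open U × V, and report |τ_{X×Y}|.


Basis B = {∅ × ∅, {i} × {1}, {k} × {1}, {i} × {0, 1}, {i, k} × {1}, {k} × {0, 1}, {i, j, k} × {1}, {i, k} × {0, 1}, {i, j, k} × {0, 1}}; |τ_{X×Y}| = 14.

Enumerate products U × V with U ∈ τ_X, V ∈ τ_Y (deduplicated):
  ∅ × ∅ = {} (∅)
  {i} × {1} = {(i,1)}
  {k} × {1} = {(k,1)}
  {i} × {0, 1} = {(i,0), (i,1)}
  {i, k} × {1} = {(i,1), (k,1)}
  {k} × {0, 1} = {(k,0), (k,1)}
  {i, j, k} × {1} = {(i,1), (j,1), (k,1)}
  {i, k} × {0, 1} = {(i,0), (i,1), (k,0), (k,1)}
  {i, j, k} × {0, 1} = {(i,0), (i,1), (j,0), (j,1), (k,0), (k,1)}
These 9 distinct sets form the basis B.
Close under arbitrary unions to get τ_{X×Y}; counting gives |τ_{X×Y}| = 14.


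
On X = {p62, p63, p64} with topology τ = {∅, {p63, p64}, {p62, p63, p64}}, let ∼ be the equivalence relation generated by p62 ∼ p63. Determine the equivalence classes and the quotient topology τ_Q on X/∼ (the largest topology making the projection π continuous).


X/∼ = {[p62=p63], [p64]}; |τ_Q| = 2.

Equivalence classes: [p62=p63], [p64].
Quotient map π: X → X/∼ sends p62 ↦ [p62=p63], p63 ↦ [p62=p63], p64 ↦ [p64].
For each subset V ⊆ X/∼, compute π^{-1}(V) ⊆ X and check whether π^{-1}(V) ∈ τ. V is open in τ_Q iff π^{-1}(V) ∈ τ.
  V = {}: π^{-1}(V) = ∅ ∈ τ ✓.
  V = {[p62=p63]}: π^{-1}(V) = {p62, p63} ∉ τ ✗.
  V = {[p64]}: π^{-1}(V) = {p64} ∉ τ ✗.
  V = {[p62=p63], [p64]}: π^{-1}(V) = {p62, p63, p64} ∈ τ ✓.
Open sets in the quotient: τ_Q = {{}, {[p62=p63], [p64]}} (2 elements).


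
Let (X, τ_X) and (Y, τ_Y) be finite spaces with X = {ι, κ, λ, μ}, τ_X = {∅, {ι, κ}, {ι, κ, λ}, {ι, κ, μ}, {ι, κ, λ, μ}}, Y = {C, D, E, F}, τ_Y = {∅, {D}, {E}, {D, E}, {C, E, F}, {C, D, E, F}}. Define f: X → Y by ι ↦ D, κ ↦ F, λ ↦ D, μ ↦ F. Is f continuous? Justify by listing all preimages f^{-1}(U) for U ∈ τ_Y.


f is NOT continuous.

Compute f^{-1}(U) for each U ∈ τ_Y:
  U = ∅: f^{-1}(U) = ∅ ∈ τ_X ✓.
  U = {D}: f^{-1}(U) = {ι, λ} ∉ τ_X ✗.
  U = {E}: f^{-1}(U) = ∅ ∈ τ_X ✓.
  U = {D, E}: f^{-1}(U) = {ι, λ} ∉ τ_X ✗.
  U = {C, E, F}: f^{-1}(U) = {κ, μ} ∉ τ_X ✗.
  U = {C, D, E, F}: f^{-1}(U) = {ι, κ, λ, μ} ∈ τ_X ✓.
Found U = {D} with f^{-1}(U) = {ι, λ} not in τ_X. Therefore f is NOT continuous.


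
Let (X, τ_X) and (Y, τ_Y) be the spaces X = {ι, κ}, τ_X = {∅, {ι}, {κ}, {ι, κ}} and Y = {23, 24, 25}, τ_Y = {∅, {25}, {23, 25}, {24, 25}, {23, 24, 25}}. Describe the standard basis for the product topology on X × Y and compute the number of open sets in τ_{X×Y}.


Basis B = {∅ × ∅, {ι} × {25}, {κ} × {25}, {ι} × {23, 25}, {ι} × {24, 25}, {ι, κ} × {25}, {κ} × {23, 25}, {κ} × {24, 25}, {ι} × {23, 24, 25}, {κ} × {23, 24, 25}, {ι, κ} × {23, 25}, {ι, κ} × {24, 25}, {ι, κ} × {23, 24, 25}}; |τ_{X×Y}| = 25.

Enumerate products U × V with U ∈ τ_X, V ∈ τ_Y (deduplicated):
  ∅ × ∅ = {} (∅)
  {ι} × {25} = {(ι,25)}
  {κ} × {25} = {(κ,25)}
  {ι} × {23, 25} = {(ι,23), (ι,25)}
  {ι} × {24, 25} = {(ι,24), (ι,25)}
  {ι, κ} × {25} = {(ι,25), (κ,25)}
  {κ} × {23, 25} = {(κ,23), (κ,25)}
  {κ} × {24, 25} = {(κ,24), (κ,25)}
  {ι} × {23, 24, 25} = {(ι,23), (ι,24), (ι,25)}
  {κ} × {23, 24, 25} = {(κ,23), (κ,24), (κ,25)}
  {ι, κ} × {23, 25} = {(ι,23), (ι,25), (κ,23), (κ,25)}
  {ι, κ} × {24, 25} = {(ι,24), (ι,25), (κ,24), (κ,25)}
  {ι, κ} × {23, 24, 25} = {(ι,23), (ι,24), (ι,25), (κ,23), (κ,24), (κ,25)}
These 13 distinct sets form the basis B.
Close under arbitrary unions to get τ_{X×Y}; counting gives |τ_{X×Y}| = 25.


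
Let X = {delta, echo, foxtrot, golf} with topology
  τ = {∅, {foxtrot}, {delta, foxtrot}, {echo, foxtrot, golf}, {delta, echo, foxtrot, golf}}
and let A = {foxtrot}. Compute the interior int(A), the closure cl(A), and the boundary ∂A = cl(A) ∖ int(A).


int(A) = {foxtrot}, cl(A) = {delta, echo, foxtrot, golf}, ∂A = {delta, echo, golf}.

Closed sets in (X, τ) are complements of opens:
  closed(X, τ) = {∅, {delta}, {echo, golf}, {delta, echo, golf}, {delta, echo, foxtrot, golf}}.
int(A) = ⋃ {U ∈ τ : U ⊆ A}. Opens contained in A: ∅, {foxtrot}.
Taking the union of these: int(A) = {foxtrot}.
cl(A) = ⋂ {C closed : A ⊆ C}. Closed sets containing A: {delta, echo, foxtrot, golf}.
Intersecting these: cl(A) = {delta, echo, foxtrot, golf}.
∂A = cl(A) ∖ int(A) = {delta, echo, foxtrot, golf} ∖ {foxtrot} = {delta, echo, golf}.


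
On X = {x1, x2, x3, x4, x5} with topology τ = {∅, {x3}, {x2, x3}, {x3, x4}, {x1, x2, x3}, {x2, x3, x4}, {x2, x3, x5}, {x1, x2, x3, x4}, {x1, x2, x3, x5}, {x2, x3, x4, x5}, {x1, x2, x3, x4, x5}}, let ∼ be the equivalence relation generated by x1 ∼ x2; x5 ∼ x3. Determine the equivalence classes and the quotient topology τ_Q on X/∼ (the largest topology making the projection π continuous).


X/∼ = {[x1=x2], [x3=x5], [x4]}; |τ_Q| = 3.

Equivalence classes: [x1=x2], [x3=x5], [x4].
Quotient map π: X → X/∼ sends x1 ↦ [x1=x2], x2 ↦ [x1=x2], x3 ↦ [x3=x5], x4 ↦ [x4], x5 ↦ [x3=x5].
For each subset V ⊆ X/∼, compute π^{-1}(V) ⊆ X and check whether π^{-1}(V) ∈ τ. V is open in τ_Q iff π^{-1}(V) ∈ τ.
  V = {}: π^{-1}(V) = ∅ ∈ τ ✓.
  V = {[x1=x2]}: π^{-1}(V) = {x1, x2} ∉ τ ✗.
  V = {[x3=x5]}: π^{-1}(V) = {x3, x5} ∉ τ ✗.
  V = {[x1=x2], [x3=x5]}: π^{-1}(V) = {x1, x2, x3, x5} ∈ τ ✓.
  V = {[x4]}: π^{-1}(V) = {x4} ∉ τ ✗.
  V = {[x1=x2], [x4]}: π^{-1}(V) = {x1, x2, x4} ∉ τ ✗.
  V = {[x3=x5], [x4]}: π^{-1}(V) = {x3, x4, x5} ∉ τ ✗.
  V = {[x1=x2], [x3=x5], [x4]}: π^{-1}(V) = {x1, x2, x3, x4, x5} ∈ τ ✓.
Open sets in the quotient: τ_Q = {{}, {[x1=x2], [x3=x5]}, {[x1=x2], [x3=x5], [x4]}} (3 elements).


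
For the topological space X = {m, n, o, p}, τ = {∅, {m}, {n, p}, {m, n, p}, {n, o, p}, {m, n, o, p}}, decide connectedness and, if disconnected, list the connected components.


(X, τ) is disconnected; components = [{m}, {n, o, p}].

Find clopen sets (U ∈ τ with X ∖ U ∈ τ):
  U = ∅, X ∖ U = {m, n, o, p} — both open, so U is clopen.
  U = {m}, X ∖ U = {n, o, p} — both open, so U is clopen.
  U = {n, o, p}, X ∖ U = {m} — both open, so U is clopen.
  U = {m, n, o, p}, X ∖ U = ∅ — both open, so U is clopen.
Nontrivial clopen(s) exist: e.g. {n, o, p}. So (X, τ) is disconnected.
Compute connected components by grouping points that agree on all clopens:
  component: {m}
  component: {n, o, p}


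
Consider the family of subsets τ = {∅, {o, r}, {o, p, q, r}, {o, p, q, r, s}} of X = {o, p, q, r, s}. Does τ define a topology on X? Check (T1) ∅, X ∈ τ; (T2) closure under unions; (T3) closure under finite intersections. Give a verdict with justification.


τ IS a topology on X.

Axiom (T1): ∅ ∈ τ? Yes; X ∈ τ? Yes.
Axiom (T2/T3): check pairwise unions and intersections of members of τ.
All pairwise intersections and unions checked — each lies in τ. Therefore τ satisfies (T1), (T2), (T3): it IS a topology on X.


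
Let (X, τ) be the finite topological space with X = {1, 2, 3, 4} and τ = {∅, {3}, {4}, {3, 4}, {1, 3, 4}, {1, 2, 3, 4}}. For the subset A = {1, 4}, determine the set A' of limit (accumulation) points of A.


A' = {1, 2}

For each x ∈ X, list the open sets U ∈ τ with x ∈ U, then check whether U ∩ (A ∖ {x}) ≠ ∅ for every such U.
  x = 1: opens ∋ x are {1, 3, 4}, {1, 2, 3, 4}; each meets A ∖ {1}, so x IS a limit point.
  x = 2: opens ∋ x are {1, 2, 3, 4}; each meets A ∖ {2}, so x IS a limit point.
  x = 3: open {3} ∋ x has {3} ∩ (A ∖ {3}) = ∅, so x is NOT a limit point.
  x = 4: open {4} ∋ x has {4} ∩ (A ∖ {4}) = ∅, so x is NOT a limit point.
Collecting: A' = {1, 2}.


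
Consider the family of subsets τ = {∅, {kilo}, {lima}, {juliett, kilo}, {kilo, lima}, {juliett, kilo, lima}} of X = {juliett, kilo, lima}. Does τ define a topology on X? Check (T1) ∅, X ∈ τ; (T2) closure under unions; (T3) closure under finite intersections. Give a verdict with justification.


τ IS a topology on X.

Axiom (T1): ∅ ∈ τ? Yes; X ∈ τ? Yes.
Axiom (T2/T3): check pairwise unions and intersections of members of τ.
All pairwise intersections and unions checked — each lies in τ. Therefore τ satisfies (T1), (T2), (T3): it IS a topology on X.


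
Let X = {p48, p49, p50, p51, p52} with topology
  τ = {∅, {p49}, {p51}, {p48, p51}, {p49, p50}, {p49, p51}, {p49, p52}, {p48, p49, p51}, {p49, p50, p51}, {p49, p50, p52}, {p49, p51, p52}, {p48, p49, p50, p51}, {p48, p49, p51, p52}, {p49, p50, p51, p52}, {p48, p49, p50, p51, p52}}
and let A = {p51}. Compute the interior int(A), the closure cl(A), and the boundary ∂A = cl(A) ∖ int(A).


int(A) = {p51}, cl(A) = {p48, p51}, ∂A = {p48}.

Closed sets in (X, τ) are complements of opens:
  closed(X, τ) = {∅, {p48}, {p50}, {p52}, {p48, p50}, {p48, p51}, {p48, p52}, {p50, p52}, {p48, p50, p51}, {p48, p50, p52}, {p48, p51, p52}, {p49, p50, p52}, {p48, p49, p50, p52}, {p48, p50, p51, p52}, {p48, p49, p50, p51, p52}}.
int(A) = ⋃ {U ∈ τ : U ⊆ A}. Opens contained in A: ∅, {p51}.
Taking the union of these: int(A) = {p51}.
cl(A) = ⋂ {C closed : A ⊆ C}. Closed sets containing A: {p48, p51}, {p48, p50, p51}, {p48, p51, p52}, {p48, p50, p51, p52}, {p48, p49, p50, p51, p52}.
Intersecting these: cl(A) = {p48, p51}.
∂A = cl(A) ∖ int(A) = {p48, p51} ∖ {p51} = {p48}.


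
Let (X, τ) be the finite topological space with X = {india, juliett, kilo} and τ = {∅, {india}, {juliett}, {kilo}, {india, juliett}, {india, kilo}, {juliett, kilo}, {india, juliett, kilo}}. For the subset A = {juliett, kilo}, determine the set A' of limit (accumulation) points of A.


A' = ∅

For each x ∈ X, list the open sets U ∈ τ with x ∈ U, then check whether U ∩ (A ∖ {x}) ≠ ∅ for every such U.
  x = india: open {india} ∋ x has {india} ∩ (A ∖ {india}) = ∅, so x is NOT a limit point.
  x = juliett: open {juliett} ∋ x has {juliett} ∩ (A ∖ {juliett}) = ∅, so x is NOT a limit point.
  x = kilo: open {kilo} ∋ x has {kilo} ∩ (A ∖ {kilo}) = ∅, so x is NOT a limit point.
Collecting: A' = ∅.


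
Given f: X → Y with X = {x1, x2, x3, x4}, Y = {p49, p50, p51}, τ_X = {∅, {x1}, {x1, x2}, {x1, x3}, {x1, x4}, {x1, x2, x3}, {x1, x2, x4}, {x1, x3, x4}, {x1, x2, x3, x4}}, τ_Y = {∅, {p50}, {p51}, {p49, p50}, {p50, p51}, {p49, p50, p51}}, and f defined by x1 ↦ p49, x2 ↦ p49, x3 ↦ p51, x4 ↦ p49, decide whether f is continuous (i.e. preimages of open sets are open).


f is NOT continuous.

Compute f^{-1}(U) for each U ∈ τ_Y:
  U = ∅: f^{-1}(U) = ∅ ∈ τ_X ✓.
  U = {p50}: f^{-1}(U) = ∅ ∈ τ_X ✓.
  U = {p51}: f^{-1}(U) = {x3} ∉ τ_X ✗.
  U = {p49, p50}: f^{-1}(U) = {x1, x2, x4} ∈ τ_X ✓.
  U = {p50, p51}: f^{-1}(U) = {x3} ∉ τ_X ✗.
  U = {p49, p50, p51}: f^{-1}(U) = {x1, x2, x3, x4} ∈ τ_X ✓.
Found U = {p51} with f^{-1}(U) = {x3} not in τ_X. Therefore f is NOT continuous.


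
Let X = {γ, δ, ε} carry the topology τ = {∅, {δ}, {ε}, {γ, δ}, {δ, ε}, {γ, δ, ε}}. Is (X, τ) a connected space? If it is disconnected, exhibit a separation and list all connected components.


(X, τ) is disconnected; components = [{ε}, {γ, δ}].

Find clopen sets (U ∈ τ with X ∖ U ∈ τ):
  U = ∅, X ∖ U = {γ, δ, ε} — both open, so U is clopen.
  U = {ε}, X ∖ U = {γ, δ} — both open, so U is clopen.
  U = {γ, δ}, X ∖ U = {ε} — both open, so U is clopen.
  U = {γ, δ, ε}, X ∖ U = ∅ — both open, so U is clopen.
Nontrivial clopen(s) exist: e.g. {ε}. So (X, τ) is disconnected.
Compute connected components by grouping points that agree on all clopens:
  component: {ε}
  component: {γ, δ}


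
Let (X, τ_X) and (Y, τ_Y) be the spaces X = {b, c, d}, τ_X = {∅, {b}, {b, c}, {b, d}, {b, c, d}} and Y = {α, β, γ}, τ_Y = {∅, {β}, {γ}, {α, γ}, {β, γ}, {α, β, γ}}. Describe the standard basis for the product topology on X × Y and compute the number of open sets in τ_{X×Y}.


Basis B = {∅ × ∅, {b} × {β}, {b} × {γ}, {b} × {α, γ}, {b} × {β, γ}, {b, c} × {β}, {b, d} × {β}, {b, c} × {γ}, {b, d} × {γ}, {b} × {α, β, γ}, {b, c, d} × {β}, {b, c, d} × {γ}, {b, c} × {α, γ}, {b, d} × {α, γ}, {b, c} × {β, γ}, {b, d} × {β, γ}, {b, c} × {α, β, γ}, {b, d} × {α, β, γ}, {b, c, d} × {α, γ}, {b, c, d} × {β, γ}, {b, c, d} × {α, β, γ}}; |τ_{X×Y}| = 70.

Enumerate products U × V with U ∈ τ_X, V ∈ τ_Y (deduplicated):
  ∅ × ∅ = {} (∅)
  {b} × {β} = {(b,β)}
  {b} × {γ} = {(b,γ)}
  {b} × {α, γ} = {(b,α), (b,γ)}
  {b} × {β, γ} = {(b,β), (b,γ)}
  {b, c} × {β} = {(b,β), (c,β)}
  {b, d} × {β} = {(b,β), (d,β)}
  {b, c} × {γ} = {(b,γ), (c,γ)}
  {b, d} × {γ} = {(b,γ), (d,γ)}
  {b} × {α, β, γ} = {(b,α), (b,β), (b,γ)}
  {b, c, d} × {β} = {(b,β), (c,β), (d,β)}
  {b, c, d} × {γ} = {(b,γ), (c,γ), (d,γ)}
  {b, c} × {α, γ} = {(b,α), (b,γ), (c,α), (c,γ)}
  {b, d} × {α, γ} = {(b,α), (b,γ), (d,α), (d,γ)}
  {b, c} × {β, γ} = {(b,β), (b,γ), (c,β), (c,γ)}
  {b, d} × {β, γ} = {(b,β), (b,γ), (d,β), (d,γ)}
  {b, c} × {α, β, γ} = {(b,α), (b,β), (b,γ), (c,α), (c,β), (c,γ)}
  {b, d} × {α, β, γ} = {(b,α), (b,β), (b,γ), (d,α), (d,β), (d,γ)}
  {b, c, d} × {α, γ} = {(b,α), (b,γ), (c,α), (c,γ), (d,α), (d,γ)}
  {b, c, d} × {β, γ} = {(b,β), (b,γ), (c,β), (c,γ), (d,β), (d,γ)}
  {b, c, d} × {α, β, γ} = {(b,α), (b,β), (b,γ), (c,α), (c,β), (c,γ), (d,α), (d,β), (d,γ)}
These 21 distinct sets form the basis B.
Close under arbitrary unions to get τ_{X×Y}; counting gives |τ_{X×Y}| = 70.


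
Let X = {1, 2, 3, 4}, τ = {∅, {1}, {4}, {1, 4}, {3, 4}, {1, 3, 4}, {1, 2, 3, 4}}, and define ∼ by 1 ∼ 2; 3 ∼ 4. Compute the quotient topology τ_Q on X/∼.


X/∼ = {[1=2], [3=4]}; |τ_Q| = 3.

Equivalence classes: [1=2], [3=4].
Quotient map π: X → X/∼ sends 1 ↦ [1=2], 2 ↦ [1=2], 3 ↦ [3=4], 4 ↦ [3=4].
For each subset V ⊆ X/∼, compute π^{-1}(V) ⊆ X and check whether π^{-1}(V) ∈ τ. V is open in τ_Q iff π^{-1}(V) ∈ τ.
  V = {}: π^{-1}(V) = ∅ ∈ τ ✓.
  V = {[1=2]}: π^{-1}(V) = {1, 2} ∉ τ ✗.
  V = {[3=4]}: π^{-1}(V) = {3, 4} ∈ τ ✓.
  V = {[1=2], [3=4]}: π^{-1}(V) = {1, 2, 3, 4} ∈ τ ✓.
Open sets in the quotient: τ_Q = {{}, {[3=4]}, {[1=2], [3=4]}} (3 elements).


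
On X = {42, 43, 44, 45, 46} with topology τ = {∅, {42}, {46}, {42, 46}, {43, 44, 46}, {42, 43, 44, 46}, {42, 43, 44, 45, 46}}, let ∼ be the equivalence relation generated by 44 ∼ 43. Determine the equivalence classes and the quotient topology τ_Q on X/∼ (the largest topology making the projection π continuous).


X/∼ = {[42], [43=44], [45], [46]}; |τ_Q| = 7.

Equivalence classes: [42], [43=44], [45], [46].
Quotient map π: X → X/∼ sends 42 ↦ [42], 43 ↦ [43=44], 44 ↦ [43=44], 45 ↦ [45], 46 ↦ [46].
For each subset V ⊆ X/∼, compute π^{-1}(V) ⊆ X and check whether π^{-1}(V) ∈ τ. V is open in τ_Q iff π^{-1}(V) ∈ τ.
  V = {}: π^{-1}(V) = ∅ ∈ τ ✓.
  V = {[42]}: π^{-1}(V) = {42} ∈ τ ✓.
  V = {[43=44]}: π^{-1}(V) = {43, 44} ∉ τ ✗.
  V = {[42], [43=44]}: π^{-1}(V) = {42, 43, 44} ∉ τ ✗.
  V = {[45]}: π^{-1}(V) = {45} ∉ τ ✗.
  V = {[42], [45]}: π^{-1}(V) = {42, 45} ∉ τ ✗.
  V = {[43=44], [45]}: π^{-1}(V) = {43, 44, 45} ∉ τ ✗.
  V = {[42], [43=44], [45]}: π^{-1}(V) = {42, 43, 44, 45} ∉ τ ✗.
  V = {[46]}: π^{-1}(V) = {46} ∈ τ ✓.
  V = {[42], [46]}: π^{-1}(V) = {42, 46} ∈ τ ✓.
  V = {[43=44], [46]}: π^{-1}(V) = {43, 44, 46} ∈ τ ✓.
  V = {[42], [43=44], [46]}: π^{-1}(V) = {42, 43, 44, 46} ∈ τ ✓.
  V = {[45], [46]}: π^{-1}(V) = {45, 46} ∉ τ ✗.
  V = {[42], [45], [46]}: π^{-1}(V) = {42, 45, 46} ∉ τ ✗.
  V = {[43=44], [45], [46]}: π^{-1}(V) = {43, 44, 45, 46} ∉ τ ✗.
  V = {[42], [43=44], [45], [46]}: π^{-1}(V) = {42, 43, 44, 45, 46} ∈ τ ✓.
Open sets in the quotient: τ_Q = {{}, {[42]}, {[46]}, {[42], [46]}, {[43=44], [46]}, {[42], [43=44], [46]}, {[42], [43=44], [45], [46]}} (7 elements).


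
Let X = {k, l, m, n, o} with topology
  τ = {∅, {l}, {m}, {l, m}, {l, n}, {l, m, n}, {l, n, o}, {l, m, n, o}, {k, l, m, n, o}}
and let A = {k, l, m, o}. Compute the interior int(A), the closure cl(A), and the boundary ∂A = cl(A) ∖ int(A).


int(A) = {l, m}, cl(A) = {k, l, m, n, o}, ∂A = {k, n, o}.

Closed sets in (X, τ) are complements of opens:
  closed(X, τ) = {∅, {k}, {k, m}, {k, o}, {k, m, o}, {k, n, o}, {k, l, n, o}, {k, m, n, o}, {k, l, m, n, o}}.
int(A) = ⋃ {U ∈ τ : U ⊆ A}. Opens contained in A: ∅, {l}, {m}, {l, m}.
Taking the union of these: int(A) = {l, m}.
cl(A) = ⋂ {C closed : A ⊆ C}. Closed sets containing A: {k, l, m, n, o}.
Intersecting these: cl(A) = {k, l, m, n, o}.
∂A = cl(A) ∖ int(A) = {k, l, m, n, o} ∖ {l, m} = {k, n, o}.


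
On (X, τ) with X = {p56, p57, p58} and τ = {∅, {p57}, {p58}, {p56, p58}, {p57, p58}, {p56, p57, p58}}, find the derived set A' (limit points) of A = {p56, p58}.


A' = {p56}

For each x ∈ X, list the open sets U ∈ τ with x ∈ U, then check whether U ∩ (A ∖ {x}) ≠ ∅ for every such U.
  x = p56: opens ∋ x are {p56, p58}, {p56, p57, p58}; each meets A ∖ {p56}, so x IS a limit point.
  x = p57: open {p57} ∋ x has {p57} ∩ (A ∖ {p57}) = ∅, so x is NOT a limit point.
  x = p58: open {p58} ∋ x has {p58} ∩ (A ∖ {p58}) = ∅, so x is NOT a limit point.
Collecting: A' = {p56}.


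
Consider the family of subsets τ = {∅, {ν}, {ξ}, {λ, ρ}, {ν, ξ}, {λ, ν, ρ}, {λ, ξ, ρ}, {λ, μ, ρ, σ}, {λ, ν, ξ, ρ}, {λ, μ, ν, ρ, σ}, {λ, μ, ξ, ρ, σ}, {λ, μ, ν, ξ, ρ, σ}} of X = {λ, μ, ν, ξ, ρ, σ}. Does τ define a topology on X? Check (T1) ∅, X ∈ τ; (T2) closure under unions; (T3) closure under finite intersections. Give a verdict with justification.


τ IS a topology on X.

Axiom (T1): ∅ ∈ τ? Yes; X ∈ τ? Yes.
Axiom (T2/T3): check pairwise unions and intersections of members of τ.
All pairwise intersections and unions checked — each lies in τ. Therefore τ satisfies (T1), (T2), (T3): it IS a topology on X.


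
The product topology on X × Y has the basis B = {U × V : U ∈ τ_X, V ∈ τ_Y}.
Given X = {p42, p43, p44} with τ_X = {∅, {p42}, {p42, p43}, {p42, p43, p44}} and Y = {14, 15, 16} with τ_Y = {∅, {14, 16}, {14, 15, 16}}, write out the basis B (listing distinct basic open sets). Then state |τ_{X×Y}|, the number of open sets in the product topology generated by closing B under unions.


Basis B = {∅ × ∅, {p42} × {14, 16}, {p42} × {14, 15, 16}, {p42, p43} × {14, 16}, {p42, p43} × {14, 15, 16}, {p42, p43, p44} × {14, 16}, {p42, p43, p44} × {14, 15, 16}}; |τ_{X×Y}| = 10.

Enumerate products U × V with U ∈ τ_X, V ∈ τ_Y (deduplicated):
  ∅ × ∅ = {} (∅)
  {p42} × {14, 16} = {(p42,14), (p42,16)}
  {p42} × {14, 15, 16} = {(p42,14), (p42,15), (p42,16)}
  {p42, p43} × {14, 16} = {(p42,14), (p42,16), (p43,14), (p43,16)}
  {p42, p43} × {14, 15, 16} = {(p42,14), (p42,15), (p42,16), (p43,14), (p43,15), (p43,16)}
  {p42, p43, p44} × {14, 16} = {(p42,14), (p42,16), (p43,14), (p43,16), (p44,14), (p44,16)}
  {p42, p43, p44} × {14, 15, 16} = {(p42,14), (p42,15), (p42,16), (p43,14), (p43,15), (p43,16), (p44,14), (p44,15), (p44,16)}
These 7 distinct sets form the basis B.
Close under arbitrary unions to get τ_{X×Y}; counting gives |τ_{X×Y}| = 10.


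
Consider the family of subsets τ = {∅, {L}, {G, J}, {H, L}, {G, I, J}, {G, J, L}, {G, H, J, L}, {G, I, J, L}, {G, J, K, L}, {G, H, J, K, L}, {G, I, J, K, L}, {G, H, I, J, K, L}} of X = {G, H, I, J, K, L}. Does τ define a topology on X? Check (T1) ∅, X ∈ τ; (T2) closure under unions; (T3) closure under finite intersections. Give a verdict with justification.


τ is NOT a topology on X.

Axiom (T1): ∅ ∈ τ? Yes; X ∈ τ? Yes.
Axiom (T2/T3): check pairwise unions and intersections of members of τ.
Counterexample for (T2): {H, L} ∪ {G, I, J} = {G, H, I, J, L} ∉ τ. Therefore τ is NOT a topology.


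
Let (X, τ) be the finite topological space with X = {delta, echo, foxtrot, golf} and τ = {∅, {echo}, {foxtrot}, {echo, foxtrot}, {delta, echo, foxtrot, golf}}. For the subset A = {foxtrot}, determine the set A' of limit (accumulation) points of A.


A' = {delta, golf}

For each x ∈ X, list the open sets U ∈ τ with x ∈ U, then check whether U ∩ (A ∖ {x}) ≠ ∅ for every such U.
  x = delta: opens ∋ x are {delta, echo, foxtrot, golf}; each meets A ∖ {delta}, so x IS a limit point.
  x = echo: open {echo} ∋ x has {echo} ∩ (A ∖ {echo}) = ∅, so x is NOT a limit point.
  x = foxtrot: open {foxtrot} ∋ x has {foxtrot} ∩ (A ∖ {foxtrot}) = ∅, so x is NOT a limit point.
  x = golf: opens ∋ x are {delta, echo, foxtrot, golf}; each meets A ∖ {golf}, so x IS a limit point.
Collecting: A' = {delta, golf}.


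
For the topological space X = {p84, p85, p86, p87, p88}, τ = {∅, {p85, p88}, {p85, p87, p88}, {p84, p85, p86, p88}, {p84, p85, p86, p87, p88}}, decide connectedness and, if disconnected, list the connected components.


(X, τ) is connected.

Find clopen sets (U ∈ τ with X ∖ U ∈ τ):
  U = ∅, X ∖ U = {p84, p85, p86, p87, p88} — both open, so U is clopen.
  U = {p84, p85, p86, p87, p88}, X ∖ U = ∅ — both open, so U is clopen.
Only trivial clopens (∅ and X) exist, so (X, τ) is connected.
Compute connected components by grouping points that agree on all clopens:
  component: {p84, p85, p86, p87, p88}


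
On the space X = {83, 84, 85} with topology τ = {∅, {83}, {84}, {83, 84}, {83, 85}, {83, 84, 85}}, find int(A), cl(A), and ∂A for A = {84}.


int(A) = {84}, cl(A) = {84}, ∂A = ∅.

Closed sets in (X, τ) are complements of opens:
  closed(X, τ) = {∅, {84}, {85}, {83, 85}, {84, 85}, {83, 84, 85}}.
int(A) = ⋃ {U ∈ τ : U ⊆ A}. Opens contained in A: ∅, {84}.
Taking the union of these: int(A) = {84}.
cl(A) = ⋂ {C closed : A ⊆ C}. Closed sets containing A: {84}, {84, 85}, {83, 84, 85}.
Intersecting these: cl(A) = {84}.
∂A = cl(A) ∖ int(A) = {84} ∖ {84} = ∅.


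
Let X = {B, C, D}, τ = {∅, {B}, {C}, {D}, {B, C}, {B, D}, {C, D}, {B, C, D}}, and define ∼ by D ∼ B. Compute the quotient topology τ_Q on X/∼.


X/∼ = {[B=D], [C]}; |τ_Q| = 4.

Equivalence classes: [B=D], [C].
Quotient map π: X → X/∼ sends B ↦ [B=D], C ↦ [C], D ↦ [B=D].
For each subset V ⊆ X/∼, compute π^{-1}(V) ⊆ X and check whether π^{-1}(V) ∈ τ. V is open in τ_Q iff π^{-1}(V) ∈ τ.
  V = {}: π^{-1}(V) = ∅ ∈ τ ✓.
  V = {[B=D]}: π^{-1}(V) = {B, D} ∈ τ ✓.
  V = {[C]}: π^{-1}(V) = {C} ∈ τ ✓.
  V = {[B=D], [C]}: π^{-1}(V) = {B, C, D} ∈ τ ✓.
Open sets in the quotient: τ_Q = {{}, {[B=D]}, {[C]}, {[B=D], [C]}} (4 elements).


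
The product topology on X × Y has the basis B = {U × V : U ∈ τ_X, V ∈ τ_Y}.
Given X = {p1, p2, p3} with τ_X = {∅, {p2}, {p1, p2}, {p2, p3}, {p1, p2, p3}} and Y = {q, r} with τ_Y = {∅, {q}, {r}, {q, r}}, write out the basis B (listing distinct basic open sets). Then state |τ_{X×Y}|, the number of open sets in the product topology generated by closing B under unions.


Basis B = {∅ × ∅, {p2} × {q}, {p2} × {r}, {p1, p2} × {q}, {p1, p2} × {r}, {p2} × {q, r}, {p2, p3} × {q}, {p2, p3} × {r}, {p1, p2, p3} × {q}, {p1, p2, p3} × {r}, {p1, p2} × {q, r}, {p2, p3} × {q, r}, {p1, p2, p3} × {q, r}}; |τ_{X×Y}| = 25.

Enumerate products U × V with U ∈ τ_X, V ∈ τ_Y (deduplicated):
  ∅ × ∅ = {} (∅)
  {p2} × {q} = {(p2,q)}
  {p2} × {r} = {(p2,r)}
  {p1, p2} × {q} = {(p1,q), (p2,q)}
  {p1, p2} × {r} = {(p1,r), (p2,r)}
  {p2} × {q, r} = {(p2,q), (p2,r)}
  {p2, p3} × {q} = {(p2,q), (p3,q)}
  {p2, p3} × {r} = {(p2,r), (p3,r)}
  {p1, p2, p3} × {q} = {(p1,q), (p2,q), (p3,q)}
  {p1, p2, p3} × {r} = {(p1,r), (p2,r), (p3,r)}
  {p1, p2} × {q, r} = {(p1,q), (p1,r), (p2,q), (p2,r)}
  {p2, p3} × {q, r} = {(p2,q), (p2,r), (p3,q), (p3,r)}
  {p1, p2, p3} × {q, r} = {(p1,q), (p1,r), (p2,q), (p2,r), (p3,q), (p3,r)}
These 13 distinct sets form the basis B.
Close under arbitrary unions to get τ_{X×Y}; counting gives |τ_{X×Y}| = 25.


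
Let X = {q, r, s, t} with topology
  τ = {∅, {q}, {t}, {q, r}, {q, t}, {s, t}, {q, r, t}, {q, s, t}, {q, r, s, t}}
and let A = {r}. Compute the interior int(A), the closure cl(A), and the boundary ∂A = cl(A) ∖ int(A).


int(A) = ∅, cl(A) = {r}, ∂A = {r}.

Closed sets in (X, τ) are complements of opens:
  closed(X, τ) = {∅, {r}, {s}, {q, r}, {r, s}, {s, t}, {q, r, s}, {r, s, t}, {q, r, s, t}}.
int(A) = ⋃ {U ∈ τ : U ⊆ A}. Opens contained in A: ∅.
Taking the union of these: int(A) = ∅.
cl(A) = ⋂ {C closed : A ⊆ C}. Closed sets containing A: {r}, {q, r}, {r, s}, {q, r, s}, {r, s, t}, {q, r, s, t}.
Intersecting these: cl(A) = {r}.
∂A = cl(A) ∖ int(A) = {r} ∖ ∅ = {r}.


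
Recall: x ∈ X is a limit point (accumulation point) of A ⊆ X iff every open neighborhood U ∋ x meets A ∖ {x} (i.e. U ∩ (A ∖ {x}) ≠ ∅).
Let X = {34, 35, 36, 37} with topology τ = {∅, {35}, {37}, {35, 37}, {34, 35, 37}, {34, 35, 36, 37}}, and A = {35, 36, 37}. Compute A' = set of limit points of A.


A' = {34, 36}

For each x ∈ X, list the open sets U ∈ τ with x ∈ U, then check whether U ∩ (A ∖ {x}) ≠ ∅ for every such U.
  x = 34: opens ∋ x are {34, 35, 37}, {34, 35, 36, 37}; each meets A ∖ {34}, so x IS a limit point.
  x = 35: open {35} ∋ x has {35} ∩ (A ∖ {35}) = ∅, so x is NOT a limit point.
  x = 36: opens ∋ x are {34, 35, 36, 37}; each meets A ∖ {36}, so x IS a limit point.
  x = 37: open {37} ∋ x has {37} ∩ (A ∖ {37}) = ∅, so x is NOT a limit point.
Collecting: A' = {34, 36}.


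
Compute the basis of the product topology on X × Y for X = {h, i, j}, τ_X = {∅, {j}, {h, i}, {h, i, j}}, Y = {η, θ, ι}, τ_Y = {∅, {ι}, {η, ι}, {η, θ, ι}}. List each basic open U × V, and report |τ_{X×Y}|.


Basis B = {∅ × ∅, {j} × {ι}, {h, i} × {ι}, {j} × {η, ι}, {h, i, j} × {ι}, {j} × {η, θ, ι}, {h, i} × {η, ι}, {h, i} × {η, θ, ι}, {h, i, j} × {η, ι}, {h, i, j} × {η, θ, ι}}; |τ_{X×Y}| = 16.

Enumerate products U × V with U ∈ τ_X, V ∈ τ_Y (deduplicated):
  ∅ × ∅ = {} (∅)
  {j} × {ι} = {(j,ι)}
  {h, i} × {ι} = {(h,ι), (i,ι)}
  {j} × {η, ι} = {(j,η), (j,ι)}
  {h, i, j} × {ι} = {(h,ι), (i,ι), (j,ι)}
  {j} × {η, θ, ι} = {(j,η), (j,θ), (j,ι)}
  {h, i} × {η, ι} = {(h,η), (h,ι), (i,η), (i,ι)}
  {h, i} × {η, θ, ι} = {(h,η), (h,θ), (h,ι), (i,η), (i,θ), (i,ι)}
  {h, i, j} × {η, ι} = {(h,η), (h,ι), (i,η), (i,ι), (j,η), (j,ι)}
  {h, i, j} × {η, θ, ι} = {(h,η), (h,θ), (h,ι), (i,η), (i,θ), (i,ι), (j,η), (j,θ), (j,ι)}
These 10 distinct sets form the basis B.
Close under arbitrary unions to get τ_{X×Y}; counting gives |τ_{X×Y}| = 16.


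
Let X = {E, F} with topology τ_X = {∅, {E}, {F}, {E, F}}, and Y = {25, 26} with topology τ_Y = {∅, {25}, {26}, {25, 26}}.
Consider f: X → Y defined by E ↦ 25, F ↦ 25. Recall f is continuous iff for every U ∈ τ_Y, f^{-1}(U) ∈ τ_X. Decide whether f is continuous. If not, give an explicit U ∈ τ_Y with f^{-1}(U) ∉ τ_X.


f IS continuous.

Compute f^{-1}(U) for each U ∈ τ_Y:
  U = ∅: f^{-1}(U) = ∅ ∈ τ_X ✓.
  U = {25}: f^{-1}(U) = {E, F} ∈ τ_X ✓.
  U = {26}: f^{-1}(U) = ∅ ∈ τ_X ✓.
  U = {25, 26}: f^{-1}(U) = {E, F} ∈ τ_X ✓.
Every preimage lies in τ_X, so f IS continuous.


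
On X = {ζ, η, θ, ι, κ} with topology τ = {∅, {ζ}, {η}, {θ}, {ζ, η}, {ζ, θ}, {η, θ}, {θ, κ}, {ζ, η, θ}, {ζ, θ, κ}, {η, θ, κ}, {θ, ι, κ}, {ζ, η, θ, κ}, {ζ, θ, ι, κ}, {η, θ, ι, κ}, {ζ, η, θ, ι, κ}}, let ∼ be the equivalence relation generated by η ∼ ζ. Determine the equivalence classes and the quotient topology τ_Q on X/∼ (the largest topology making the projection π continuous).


X/∼ = {[ζ=η], [θ], [ι], [κ]}; |τ_Q| = 8.

Equivalence classes: [ζ=η], [θ], [ι], [κ].
Quotient map π: X → X/∼ sends ζ ↦ [ζ=η], η ↦ [ζ=η], θ ↦ [θ], ι ↦ [ι], κ ↦ [κ].
For each subset V ⊆ X/∼, compute π^{-1}(V) ⊆ X and check whether π^{-1}(V) ∈ τ. V is open in τ_Q iff π^{-1}(V) ∈ τ.
  V = {}: π^{-1}(V) = ∅ ∈ τ ✓.
  V = {[ζ=η]}: π^{-1}(V) = {ζ, η} ∈ τ ✓.
  V = {[θ]}: π^{-1}(V) = {θ} ∈ τ ✓.
  V = {[ζ=η], [θ]}: π^{-1}(V) = {ζ, η, θ} ∈ τ ✓.
  V = {[ι]}: π^{-1}(V) = {ι} ∉ τ ✗.
  V = {[ζ=η], [ι]}: π^{-1}(V) = {ζ, η, ι} ∉ τ ✗.
  V = {[θ], [ι]}: π^{-1}(V) = {θ, ι} ∉ τ ✗.
  V = {[ζ=η], [θ], [ι]}: π^{-1}(V) = {ζ, η, θ, ι} ∉ τ ✗.
  V = {[κ]}: π^{-1}(V) = {κ} ∉ τ ✗.
  V = {[ζ=η], [κ]}: π^{-1}(V) = {ζ, η, κ} ∉ τ ✗.
  V = {[θ], [κ]}: π^{-1}(V) = {θ, κ} ∈ τ ✓.
  V = {[ζ=η], [θ], [κ]}: π^{-1}(V) = {ζ, η, θ, κ} ∈ τ ✓.
  V = {[ι], [κ]}: π^{-1}(V) = {ι, κ} ∉ τ ✗.
  V = {[ζ=η], [ι], [κ]}: π^{-1}(V) = {ζ, η, ι, κ} ∉ τ ✗.
  V = {[θ], [ι], [κ]}: π^{-1}(V) = {θ, ι, κ} ∈ τ ✓.
  V = {[ζ=η], [θ], [ι], [κ]}: π^{-1}(V) = {ζ, η, θ, ι, κ} ∈ τ ✓.
Open sets in the quotient: τ_Q = {{}, {[ζ=η]}, {[θ]}, {[ζ=η], [θ]}, {[θ], [κ]}, {[ζ=η], [θ], [κ]}, {[θ], [ι], [κ]}, {[ζ=η], [θ], [ι], [κ]}} (8 elements).


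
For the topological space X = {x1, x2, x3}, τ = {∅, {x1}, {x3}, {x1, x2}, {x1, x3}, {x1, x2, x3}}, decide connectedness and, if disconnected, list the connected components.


(X, τ) is disconnected; components = [{x3}, {x1, x2}].

Find clopen sets (U ∈ τ with X ∖ U ∈ τ):
  U = ∅, X ∖ U = {x1, x2, x3} — both open, so U is clopen.
  U = {x3}, X ∖ U = {x1, x2} — both open, so U is clopen.
  U = {x1, x2}, X ∖ U = {x3} — both open, so U is clopen.
  U = {x1, x2, x3}, X ∖ U = ∅ — both open, so U is clopen.
Nontrivial clopen(s) exist: e.g. {x1, x2}. So (X, τ) is disconnected.
Compute connected components by grouping points that agree on all clopens:
  component: {x3}
  component: {x1, x2}


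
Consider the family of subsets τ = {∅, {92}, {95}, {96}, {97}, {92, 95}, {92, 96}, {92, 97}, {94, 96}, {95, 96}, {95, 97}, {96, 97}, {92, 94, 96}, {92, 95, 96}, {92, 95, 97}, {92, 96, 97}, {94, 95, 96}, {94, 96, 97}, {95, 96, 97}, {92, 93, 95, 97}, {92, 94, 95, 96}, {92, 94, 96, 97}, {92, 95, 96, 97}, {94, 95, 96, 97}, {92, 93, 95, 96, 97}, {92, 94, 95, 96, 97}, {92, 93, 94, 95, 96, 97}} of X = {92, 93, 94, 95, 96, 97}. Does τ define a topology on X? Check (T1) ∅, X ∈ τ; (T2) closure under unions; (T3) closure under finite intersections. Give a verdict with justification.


τ IS a topology on X.

Axiom (T1): ∅ ∈ τ? Yes; X ∈ τ? Yes.
Axiom (T2/T3): check pairwise unions and intersections of members of τ.
All pairwise intersections and unions checked — each lies in τ. Therefore τ satisfies (T1), (T2), (T3): it IS a topology on X.
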